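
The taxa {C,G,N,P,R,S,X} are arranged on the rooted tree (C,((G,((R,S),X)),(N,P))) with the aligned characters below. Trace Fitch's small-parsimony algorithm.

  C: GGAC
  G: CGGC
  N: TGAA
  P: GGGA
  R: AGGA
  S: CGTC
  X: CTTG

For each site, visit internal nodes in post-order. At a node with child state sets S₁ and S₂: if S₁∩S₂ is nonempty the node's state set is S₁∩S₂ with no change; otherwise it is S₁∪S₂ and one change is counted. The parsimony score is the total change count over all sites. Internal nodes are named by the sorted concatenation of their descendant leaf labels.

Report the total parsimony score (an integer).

site 0, node RS: R={A} ∪ S={C} → {A,C} (+1)
site 0, node RSX: RS={A,C} ∩ X={C} → {C} (+0)
site 0, node GRSX: G={C} ∩ RSX={C} → {C} (+0)
site 0, node NP: N={T} ∪ P={G} → {G,T} (+1)
site 0, node GNPRSX: GRSX={C} ∪ NP={G,T} → {C,G,T} (+1)
site 0, node CGNPRSX: C={G} ∩ GNPRSX={C,G,T} → {G} (+0)
site 1, node RS: R={G} ∩ S={G} → {G} (+0)
site 1, node RSX: RS={G} ∪ X={T} → {G,T} (+1)
site 1, node GRSX: G={G} ∩ RSX={G,T} → {G} (+0)
site 1, node NP: N={G} ∩ P={G} → {G} (+0)
site 1, node GNPRSX: GRSX={G} ∩ NP={G} → {G} (+0)
site 1, node CGNPRSX: C={G} ∩ GNPRSX={G} → {G} (+0)
site 2, node RS: R={G} ∪ S={T} → {G,T} (+1)
site 2, node RSX: RS={G,T} ∩ X={T} → {T} (+0)
site 2, node GRSX: G={G} ∪ RSX={T} → {G,T} (+1)
site 2, node NP: N={A} ∪ P={G} → {A,G} (+1)
site 2, node GNPRSX: GRSX={G,T} ∩ NP={A,G} → {G} (+0)
site 2, node CGNPRSX: C={A} ∪ GNPRSX={G} → {A,G} (+1)
site 3, node RS: R={A} ∪ S={C} → {A,C} (+1)
site 3, node RSX: RS={A,C} ∪ X={G} → {A,C,G} (+1)
site 3, node GRSX: G={C} ∩ RSX={A,C,G} → {C} (+0)
site 3, node NP: N={A} ∩ P={A} → {A} (+0)
site 3, node GNPRSX: GRSX={C} ∪ NP={A} → {A,C} (+1)
site 3, node CGNPRSX: C={C} ∩ GNPRSX={A,C} → {C} (+0)
per-site changes: [3, 1, 4, 3]; total = 11

11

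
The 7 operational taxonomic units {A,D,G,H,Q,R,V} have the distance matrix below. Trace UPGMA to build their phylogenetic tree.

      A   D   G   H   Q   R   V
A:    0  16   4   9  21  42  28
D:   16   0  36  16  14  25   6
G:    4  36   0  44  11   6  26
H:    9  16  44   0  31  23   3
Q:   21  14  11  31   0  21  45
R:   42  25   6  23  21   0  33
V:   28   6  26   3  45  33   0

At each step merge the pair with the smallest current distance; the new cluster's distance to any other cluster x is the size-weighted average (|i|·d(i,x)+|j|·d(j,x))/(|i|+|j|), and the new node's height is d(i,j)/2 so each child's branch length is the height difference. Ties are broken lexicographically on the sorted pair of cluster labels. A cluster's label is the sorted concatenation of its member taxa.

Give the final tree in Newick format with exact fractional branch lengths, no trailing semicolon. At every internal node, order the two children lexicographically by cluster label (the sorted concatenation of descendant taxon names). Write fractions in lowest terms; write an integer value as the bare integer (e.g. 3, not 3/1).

iteration 1: select H,V (d=3); attach at lengths (3/2, 3/2); label the merged cluster HV
  updated: d(A,HV)=37/2, d(D,HV)=11, d(G,HV)=35, d(HV,Q)=38, d(HV,R)=28
iteration 2: select A,G (d=4); attach at lengths (2, 2); label the merged cluster AG
  updated: d(AG,D)=26, d(AG,HV)=107/4, d(AG,Q)=16, d(AG,R)=24
iteration 3: select D,HV (d=11); attach at lengths (11/2, 4); label the merged cluster DHV
  updated: d(AG,DHV)=53/2, d(DHV,Q)=30, d(DHV,R)=27
iteration 4: select AG,Q (d=16); attach at lengths (6, 8); label the merged cluster AGQ
  updated: d(AGQ,DHV)=83/3, d(AGQ,R)=23
iteration 5: select AGQ,R (d=23); attach at lengths (7/2, 23/2); label the merged cluster AGQR
  updated: d(AGQR,DHV)=55/2
iteration 6: select AGQR,DHV (d=55/2); attach at lengths (9/4, 33/4); label the merged cluster ADGHQRV
final tree: ((((A:2,G:2):6,Q:8):7/2,R:23/2):9/4,(D:11/2,(H:3/2,V:3/2):4):33/4)
total length: 56

((((A:2,G:2):6,Q:8):7/2,R:23/2):9/4,(D:11/2,(H:3/2,V:3/2):4):33/4)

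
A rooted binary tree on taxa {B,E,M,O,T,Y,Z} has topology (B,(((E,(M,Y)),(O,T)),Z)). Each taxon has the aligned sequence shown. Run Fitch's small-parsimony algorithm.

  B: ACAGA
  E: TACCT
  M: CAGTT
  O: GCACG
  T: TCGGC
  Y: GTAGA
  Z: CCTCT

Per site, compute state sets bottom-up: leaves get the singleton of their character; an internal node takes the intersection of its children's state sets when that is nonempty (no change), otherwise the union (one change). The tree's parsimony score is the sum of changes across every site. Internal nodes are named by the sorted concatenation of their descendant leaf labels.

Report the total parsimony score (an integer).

[col 0] MY: children M:{C}, Y:{G} ∪→ {C,G}; cost 1
[col 0] EMY: children E:{T}, MY:{C,G} ∪→ {C,G,T}; cost 1
[col 0] OT: children O:{G}, T:{T} ∪→ {G,T}; cost 1
[col 0] EMOTY: children EMY:{C,G,T}, OT:{G,T} ∩→ {G,T}; cost 0
[col 0] EMOTYZ: children EMOTY:{G,T}, Z:{C} ∪→ {C,G,T}; cost 1
[col 0] BEMOTYZ: children B:{A}, EMOTYZ:{C,G,T} ∪→ {A,C,G,T}; cost 1
[col 1] MY: children M:{A}, Y:{T} ∪→ {A,T}; cost 1
[col 1] EMY: children E:{A}, MY:{A,T} ∩→ {A}; cost 0
[col 1] OT: children O:{C}, T:{C} ∩→ {C}; cost 0
[col 1] EMOTY: children EMY:{A}, OT:{C} ∪→ {A,C}; cost 1
[col 1] EMOTYZ: children EMOTY:{A,C}, Z:{C} ∩→ {C}; cost 0
[col 1] BEMOTYZ: children B:{C}, EMOTYZ:{C} ∩→ {C}; cost 0
[col 2] MY: children M:{G}, Y:{A} ∪→ {A,G}; cost 1
[col 2] EMY: children E:{C}, MY:{A,G} ∪→ {A,C,G}; cost 1
[col 2] OT: children O:{A}, T:{G} ∪→ {A,G}; cost 1
[col 2] EMOTY: children EMY:{A,C,G}, OT:{A,G} ∩→ {A,G}; cost 0
[col 2] EMOTYZ: children EMOTY:{A,G}, Z:{T} ∪→ {A,G,T}; cost 1
[col 2] BEMOTYZ: children B:{A}, EMOTYZ:{A,G,T} ∩→ {A}; cost 0
[col 3] MY: children M:{T}, Y:{G} ∪→ {G,T}; cost 1
[col 3] EMY: children E:{C}, MY:{G,T} ∪→ {C,G,T}; cost 1
[col 3] OT: children O:{C}, T:{G} ∪→ {C,G}; cost 1
[col 3] EMOTY: children EMY:{C,G,T}, OT:{C,G} ∩→ {C,G}; cost 0
[col 3] EMOTYZ: children EMOTY:{C,G}, Z:{C} ∩→ {C}; cost 0
[col 3] BEMOTYZ: children B:{G}, EMOTYZ:{C} ∪→ {C,G}; cost 1
[col 4] MY: children M:{T}, Y:{A} ∪→ {A,T}; cost 1
[col 4] EMY: children E:{T}, MY:{A,T} ∩→ {T}; cost 0
[col 4] OT: children O:{G}, T:{C} ∪→ {C,G}; cost 1
[col 4] EMOTY: children EMY:{T}, OT:{C,G} ∪→ {C,G,T}; cost 1
[col 4] EMOTYZ: children EMOTY:{C,G,T}, Z:{T} ∩→ {T}; cost 0
[col 4] BEMOTYZ: children B:{A}, EMOTYZ:{T} ∪→ {A,T}; cost 1
per-site changes: [5, 2, 4, 4, 4]; total = 19

19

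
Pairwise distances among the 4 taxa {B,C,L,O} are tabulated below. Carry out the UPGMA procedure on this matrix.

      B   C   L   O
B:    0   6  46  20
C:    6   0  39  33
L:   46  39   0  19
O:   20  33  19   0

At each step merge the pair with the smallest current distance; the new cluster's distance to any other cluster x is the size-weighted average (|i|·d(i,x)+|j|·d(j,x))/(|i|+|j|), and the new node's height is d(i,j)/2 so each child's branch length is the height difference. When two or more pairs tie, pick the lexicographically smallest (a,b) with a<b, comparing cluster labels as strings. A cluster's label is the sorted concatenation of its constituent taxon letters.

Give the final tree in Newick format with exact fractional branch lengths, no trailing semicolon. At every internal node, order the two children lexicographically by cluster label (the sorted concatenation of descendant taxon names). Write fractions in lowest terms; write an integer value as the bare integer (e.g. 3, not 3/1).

((B:3,C:3):57/4,(L:19/2,O:19/2):31/4)

1. join B+C (d=6) ⇒ BC; edges |B|=3, |C|=3
  updated: d(BC,L)=85/2, d(BC,O)=53/2
2. join L+O (d=19) ⇒ LO; edges |L|=19/2, |O|=19/2
  updated: d(BC,LO)=69/2
3. join BC+LO (d=69/2) ⇒ BCLO; edges |BC|=57/4, |LO|=31/4
final tree: ((B:3,C:3):57/4,(L:19/2,O:19/2):31/4)
total length: 47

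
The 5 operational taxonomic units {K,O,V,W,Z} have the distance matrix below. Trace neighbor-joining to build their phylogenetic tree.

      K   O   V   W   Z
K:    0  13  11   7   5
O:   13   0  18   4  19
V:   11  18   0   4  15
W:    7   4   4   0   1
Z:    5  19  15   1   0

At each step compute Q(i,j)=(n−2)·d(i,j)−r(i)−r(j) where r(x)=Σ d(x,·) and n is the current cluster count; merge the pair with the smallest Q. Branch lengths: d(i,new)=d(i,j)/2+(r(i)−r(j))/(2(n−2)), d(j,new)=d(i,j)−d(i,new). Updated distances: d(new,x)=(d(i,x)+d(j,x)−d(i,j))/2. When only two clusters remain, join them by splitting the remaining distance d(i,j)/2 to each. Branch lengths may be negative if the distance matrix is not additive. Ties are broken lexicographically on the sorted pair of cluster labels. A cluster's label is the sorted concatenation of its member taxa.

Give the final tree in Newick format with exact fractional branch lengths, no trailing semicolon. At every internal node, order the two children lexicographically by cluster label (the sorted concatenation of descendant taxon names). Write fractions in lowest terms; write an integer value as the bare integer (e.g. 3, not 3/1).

((((K:11/6,Z:19/6):7/2,V:7):2,O:17/2):-9/4,W:-9/4)

1. join K+Z (d=5, Q=-61) ⇒ KZ; edges |K|=11/6, |Z|=19/6
  updated: d(KZ,O)=27/2, d(KZ,V)=21/2, d(KZ,W)=3/2
2. join KZ+V (d=21/2, Q=-37) ⇒ KVZ; edges |KZ|=7/2, |V|=7
  updated: d(KVZ,O)=21/2, d(KVZ,W)=-5/2
3. join KVZ+O (d=21/2, Q=-12) ⇒ KOVZ; edges |KVZ|=2, |O|=17/2
  updated: d(KOVZ,W)=-9/2
4. join KOVZ+W (d=-9/2) ⇒ KOVWZ; edges |KOVZ|=-9/4, |W|=-9/4
final tree: ((((K:11/6,Z:19/6):7/2,V:7):2,O:17/2):-9/4,W:-9/4)
total length: 43/2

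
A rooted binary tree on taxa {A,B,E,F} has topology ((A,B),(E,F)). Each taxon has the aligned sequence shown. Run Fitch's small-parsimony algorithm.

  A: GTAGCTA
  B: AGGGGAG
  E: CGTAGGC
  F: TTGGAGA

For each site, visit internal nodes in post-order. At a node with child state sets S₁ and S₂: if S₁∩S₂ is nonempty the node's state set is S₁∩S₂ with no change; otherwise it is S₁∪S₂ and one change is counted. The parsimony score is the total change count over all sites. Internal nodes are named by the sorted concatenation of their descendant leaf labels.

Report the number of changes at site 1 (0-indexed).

2

AB@0: {G} ∪ {A} = {A,G} (union, +1)
EF@0: {C} ∪ {T} = {C,T} (union, +1)
ABEF@0: {A,G} ∪ {C,T} = {A,C,G,T} (union, +1)
AB@1: {T} ∪ {G} = {G,T} (union, +1)
EF@1: {G} ∪ {T} = {G,T} (union, +1)
ABEF@1: {G,T} ∩ {G,T} = {G,T} (intersection, +0)
AB@2: {A} ∪ {G} = {A,G} (union, +1)
EF@2: {T} ∪ {G} = {G,T} (union, +1)
ABEF@2: {A,G} ∩ {G,T} = {G} (intersection, +0)
AB@3: {G} ∩ {G} = {G} (intersection, +0)
EF@3: {A} ∪ {G} = {A,G} (union, +1)
ABEF@3: {G} ∩ {A,G} = {G} (intersection, +0)
AB@4: {C} ∪ {G} = {C,G} (union, +1)
EF@4: {G} ∪ {A} = {A,G} (union, +1)
ABEF@4: {C,G} ∩ {A,G} = {G} (intersection, +0)
AB@5: {T} ∪ {A} = {A,T} (union, +1)
EF@5: {G} ∩ {G} = {G} (intersection, +0)
ABEF@5: {A,T} ∪ {G} = {A,G,T} (union, +1)
AB@6: {A} ∪ {G} = {A,G} (union, +1)
EF@6: {C} ∪ {A} = {A,C} (union, +1)
ABEF@6: {A,G} ∩ {A,C} = {A} (intersection, +0)
per-site changes: [3, 2, 2, 1, 2, 2, 2]; total = 14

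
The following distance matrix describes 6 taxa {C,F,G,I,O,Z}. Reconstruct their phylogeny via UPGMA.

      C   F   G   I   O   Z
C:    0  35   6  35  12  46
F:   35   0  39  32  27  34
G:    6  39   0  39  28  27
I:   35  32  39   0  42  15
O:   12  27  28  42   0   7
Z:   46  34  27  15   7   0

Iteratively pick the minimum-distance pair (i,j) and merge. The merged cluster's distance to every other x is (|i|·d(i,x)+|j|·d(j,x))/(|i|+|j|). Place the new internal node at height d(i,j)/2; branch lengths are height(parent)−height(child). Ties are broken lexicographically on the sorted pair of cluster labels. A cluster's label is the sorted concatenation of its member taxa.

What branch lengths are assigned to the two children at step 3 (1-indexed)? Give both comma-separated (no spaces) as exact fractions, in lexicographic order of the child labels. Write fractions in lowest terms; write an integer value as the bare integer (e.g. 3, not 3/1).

89/8,85/8

1. join C+G (d=6) ⇒ CG; edges |C|=3, |G|=3
  updated: d(CG,F)=37, d(CG,I)=37, d(CG,O)=20, d(CG,Z)=73/2
2. join O+Z (d=7) ⇒ OZ; edges |O|=7/2, |Z|=7/2
  updated: d(CG,OZ)=113/4, d(F,OZ)=61/2, d(I,OZ)=57/2
3. join CG+OZ (d=113/4) ⇒ CGOZ; edges |CG|=89/8, |OZ|=85/8
  updated: d(CGOZ,F)=135/4, d(CGOZ,I)=131/4
4. join F+I (d=32) ⇒ FI; edges |F|=16, |I|=16
  updated: d(CGOZ,FI)=133/4
5. join CGOZ+FI (d=133/4) ⇒ CFGIOZ; edges |CGOZ|=5/2, |FI|=5/8
final tree: (((C:3,G:3):89/8,(O:7/2,Z:7/2):85/8):5/2,(F:16,I:16):5/8)
total length: 559/8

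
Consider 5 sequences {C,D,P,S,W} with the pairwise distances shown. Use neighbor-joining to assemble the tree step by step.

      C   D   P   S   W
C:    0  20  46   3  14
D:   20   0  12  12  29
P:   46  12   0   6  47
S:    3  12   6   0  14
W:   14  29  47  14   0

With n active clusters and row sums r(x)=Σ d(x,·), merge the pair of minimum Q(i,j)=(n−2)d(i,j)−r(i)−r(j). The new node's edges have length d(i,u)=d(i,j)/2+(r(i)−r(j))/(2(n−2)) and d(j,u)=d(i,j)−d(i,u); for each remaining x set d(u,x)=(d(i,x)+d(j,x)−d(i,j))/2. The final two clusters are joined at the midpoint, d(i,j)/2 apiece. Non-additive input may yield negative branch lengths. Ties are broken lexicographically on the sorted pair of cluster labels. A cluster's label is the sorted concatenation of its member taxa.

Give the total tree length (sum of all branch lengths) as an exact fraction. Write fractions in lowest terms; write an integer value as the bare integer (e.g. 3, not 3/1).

1. join D+P (d=12, Q=-148) ⇒ DP; edges |D|=-1/3, |P|=37/3
  updated: d(C,DP)=27, d(DP,S)=3, d(DP,W)=32
2. join C+W (d=14, Q=-76) ⇒ CW; edges |C|=3, |W|=11
  updated: d(CW,DP)=45/2, d(CW,S)=3/2
3. join CW+DP (d=45/2, Q=-27) ⇒ CDPW; edges |CW|=21/2, |DP|=12
  updated: d(CDPW,S)=-9
4. join CDPW+S (d=-9) ⇒ CDPSW; edges |CDPW|=-9/2, |S|=-9/2
final tree: (((C:3,W:11):21/2,(D:-1/3,P:37/3):12):-9/2,S:-9/2)
total length: 79/2

79/2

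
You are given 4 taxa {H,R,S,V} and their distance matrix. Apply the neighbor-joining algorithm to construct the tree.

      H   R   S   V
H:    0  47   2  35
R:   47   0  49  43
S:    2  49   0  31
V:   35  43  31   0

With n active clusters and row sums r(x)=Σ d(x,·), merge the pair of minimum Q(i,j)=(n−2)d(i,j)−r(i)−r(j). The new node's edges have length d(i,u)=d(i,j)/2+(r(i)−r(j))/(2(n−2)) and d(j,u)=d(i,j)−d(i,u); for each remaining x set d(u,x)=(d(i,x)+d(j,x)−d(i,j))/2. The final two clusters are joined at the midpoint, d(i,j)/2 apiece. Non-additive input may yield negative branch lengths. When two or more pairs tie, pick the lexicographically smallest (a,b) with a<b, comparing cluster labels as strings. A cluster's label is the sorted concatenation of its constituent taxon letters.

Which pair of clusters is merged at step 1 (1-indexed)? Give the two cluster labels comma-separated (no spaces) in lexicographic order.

1. join H+S (d=2, Q=-162) ⇒ HS; edges |H|=3/2, |S|=1/2
  updated: d(HS,R)=47, d(HS,V)=32
2. join HS+R (d=47, Q=-122) ⇒ HRS; edges |HS|=18, |R|=29
  updated: d(HRS,V)=14
3. join HRS+V (d=14) ⇒ HRSV; edges |HRS|=7, |V|=7
final tree: (((H:3/2,S:1/2):18,R:29):7,V:7)
total length: 63

H,S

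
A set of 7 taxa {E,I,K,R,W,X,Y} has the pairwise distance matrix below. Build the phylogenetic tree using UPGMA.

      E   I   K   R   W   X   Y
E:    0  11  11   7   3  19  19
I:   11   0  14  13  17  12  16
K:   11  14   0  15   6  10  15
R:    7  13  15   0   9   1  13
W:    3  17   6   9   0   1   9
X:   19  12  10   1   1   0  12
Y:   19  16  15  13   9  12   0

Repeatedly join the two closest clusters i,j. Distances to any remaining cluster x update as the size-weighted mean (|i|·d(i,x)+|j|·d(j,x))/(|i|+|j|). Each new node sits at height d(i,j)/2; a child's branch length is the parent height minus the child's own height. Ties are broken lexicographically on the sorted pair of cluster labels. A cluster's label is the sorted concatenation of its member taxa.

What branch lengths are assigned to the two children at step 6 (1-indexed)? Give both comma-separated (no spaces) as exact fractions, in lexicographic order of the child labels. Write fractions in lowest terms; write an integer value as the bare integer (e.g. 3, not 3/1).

1. join R+X (d=1) ⇒ RX; edges |R|=1/2, |X|=1/2
  updated: d(E,RX)=13, d(I,RX)=25/2, d(K,RX)=25/2, d(RX,W)=5, d(RX,Y)=25/2
2. join E+W (d=3) ⇒ EW; edges |E|=3/2, |W|=3/2
  updated: d(EW,I)=14, d(EW,K)=17/2, d(EW,RX)=9, d(EW,Y)=14
3. join EW+K (d=17/2) ⇒ EKW; edges |EW|=11/4, |K|=17/4
  updated: d(EKW,I)=14, d(EKW,RX)=61/6, d(EKW,Y)=43/3
4. join EKW+RX (d=61/6) ⇒ EKRWX; edges |EKW|=5/6, |RX|=55/12
  updated: d(EKRWX,I)=67/5, d(EKRWX,Y)=68/5
5. join EKRWX+I (d=67/5) ⇒ EIKRWX; edges |EKRWX|=97/60, |I|=67/10
  updated: d(EIKRWX,Y)=14
6. join EIKRWX+Y (d=14) ⇒ EIKRWXY; edges |EIKRWX|=3/10, |Y|=7
final tree: (((((E:3/2,W:3/2):11/4,K:17/4):5/6,(R:1/2,X:1/2):55/12):97/60,I:67/10):3/10,Y:7)
total length: 961/30

3/10,7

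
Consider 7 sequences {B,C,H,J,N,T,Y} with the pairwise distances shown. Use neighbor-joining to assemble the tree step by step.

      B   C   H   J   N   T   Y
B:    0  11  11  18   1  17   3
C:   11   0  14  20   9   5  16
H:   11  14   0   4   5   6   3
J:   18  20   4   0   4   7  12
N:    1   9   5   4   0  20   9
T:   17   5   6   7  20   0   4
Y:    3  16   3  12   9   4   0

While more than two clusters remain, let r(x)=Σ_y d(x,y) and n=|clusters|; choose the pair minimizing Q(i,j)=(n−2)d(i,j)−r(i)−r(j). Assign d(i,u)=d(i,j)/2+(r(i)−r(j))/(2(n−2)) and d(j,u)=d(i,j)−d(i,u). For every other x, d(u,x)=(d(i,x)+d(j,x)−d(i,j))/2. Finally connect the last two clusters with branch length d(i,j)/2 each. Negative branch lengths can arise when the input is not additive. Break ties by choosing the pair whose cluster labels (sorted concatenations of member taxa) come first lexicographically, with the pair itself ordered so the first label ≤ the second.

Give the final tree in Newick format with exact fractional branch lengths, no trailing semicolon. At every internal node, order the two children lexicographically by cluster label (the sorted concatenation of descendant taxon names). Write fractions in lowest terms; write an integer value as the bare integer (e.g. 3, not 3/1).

step 1: merge (C,T) at d=5, Q=-109; branch lengths C→41/10, T→9/10; new cluster CT
  updated: d(B,CT)=23/2, d(CT,H)=15/2, d(CT,J)=11, d(CT,N)=12, d(CT,Y)=15/2
step 2: merge (B,N) at d=1, Q=-143/2; branch lengths B→35/16, N→-19/16; new cluster BN
  updated: d(BN,CT)=45/4, d(BN,H)=15/2, d(BN,J)=21/2, d(BN,Y)=11/2
step 3: merge (H,J) at d=4, Q=-95/2; branch lengths H→-7/12, J→55/12; new cluster HJ
  updated: d(BN,HJ)=7, d(CT,HJ)=29/4, d(HJ,Y)=11/2
step 4: merge (BN,Y) at d=11/2, Q=-125/4; branch lengths BN→65/16, Y→23/16; new cluster BNY
  updated: d(BNY,CT)=53/8, d(BNY,HJ)=7/2
step 5: merge (BNY,CT) at d=53/8, Q=-139/8; branch lengths BNY→23/16, CT→83/16; new cluster BCNTY
  updated: d(BCNTY,HJ)=33/16
step 6: merge (BCNTY,HJ) at d=33/16; branch lengths BCNTY→33/32, HJ→33/32; new cluster BCHJNTY
final tree: ((((B:35/16,N:-19/16):65/16,Y:23/16):23/16,(C:41/10,T:9/10):83/16):33/32,(H:-7/12,J:55/12):33/32)
total length: 387/16

((((B:35/16,N:-19/16):65/16,Y:23/16):23/16,(C:41/10,T:9/10):83/16):33/32,(H:-7/12,J:55/12):33/32)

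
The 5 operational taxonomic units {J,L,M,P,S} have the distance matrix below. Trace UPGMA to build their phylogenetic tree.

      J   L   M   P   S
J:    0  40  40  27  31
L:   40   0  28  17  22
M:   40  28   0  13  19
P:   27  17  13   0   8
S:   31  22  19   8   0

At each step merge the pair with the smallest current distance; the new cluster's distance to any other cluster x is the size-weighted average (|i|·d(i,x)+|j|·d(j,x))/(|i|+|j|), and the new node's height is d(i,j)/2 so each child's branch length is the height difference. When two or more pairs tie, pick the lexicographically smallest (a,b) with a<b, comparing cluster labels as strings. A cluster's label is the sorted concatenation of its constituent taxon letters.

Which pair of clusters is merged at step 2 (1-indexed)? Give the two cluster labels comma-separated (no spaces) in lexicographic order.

iteration 1: select P,S (d=8); attach at lengths (4, 4); label the merged cluster PS
  updated: d(J,PS)=29, d(L,PS)=39/2, d(M,PS)=16
iteration 2: select M,PS (d=16); attach at lengths (8, 4); label the merged cluster MPS
  updated: d(J,MPS)=98/3, d(L,MPS)=67/3
iteration 3: select L,MPS (d=67/3); attach at lengths (67/6, 19/6); label the merged cluster LMPS
  updated: d(J,LMPS)=69/2
iteration 4: select J,LMPS (d=69/2); attach at lengths (69/4, 73/12); label the merged cluster JLMPS
final tree: (J:69/4,(L:67/6,(M:8,(P:4,S:4):4):19/6):73/12)
total length: 173/3

M,PS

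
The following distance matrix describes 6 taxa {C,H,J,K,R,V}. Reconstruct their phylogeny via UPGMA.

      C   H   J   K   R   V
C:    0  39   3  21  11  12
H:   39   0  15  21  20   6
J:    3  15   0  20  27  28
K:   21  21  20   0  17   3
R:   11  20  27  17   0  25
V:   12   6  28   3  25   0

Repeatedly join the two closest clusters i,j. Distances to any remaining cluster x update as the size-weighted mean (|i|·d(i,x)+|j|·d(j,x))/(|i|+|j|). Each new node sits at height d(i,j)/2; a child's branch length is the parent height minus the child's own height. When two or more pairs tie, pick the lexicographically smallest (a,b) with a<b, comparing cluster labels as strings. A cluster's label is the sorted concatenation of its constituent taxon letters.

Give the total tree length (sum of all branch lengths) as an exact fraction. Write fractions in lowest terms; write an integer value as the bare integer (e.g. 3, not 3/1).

1. join C+J (d=3) ⇒ CJ; edges |C|=3/2, |J|=3/2
  updated: d(CJ,H)=27, d(CJ,K)=41/2, d(CJ,R)=19, d(CJ,V)=20
2. join K+V (d=3) ⇒ KV; edges |K|=3/2, |V|=3/2
  updated: d(CJ,KV)=81/4, d(H,KV)=27/2, d(KV,R)=21
3. join H+KV (d=27/2) ⇒ HKV; edges |H|=27/4, |KV|=21/4
  updated: d(CJ,HKV)=45/2, d(HKV,R)=62/3
4. join CJ+R (d=19) ⇒ CJR; edges |CJ|=8, |R|=19/2
  updated: d(CJR,HKV)=197/9
5. join CJR+HKV (d=197/9) ⇒ CHJKRV; edges |CJR|=13/9, |HKV|=151/36
final tree: (((C:3/2,J:3/2):8,R:19/2):13/9,(H:27/4,(K:3/2,V:3/2):21/4):151/36)
total length: 1481/36

1481/36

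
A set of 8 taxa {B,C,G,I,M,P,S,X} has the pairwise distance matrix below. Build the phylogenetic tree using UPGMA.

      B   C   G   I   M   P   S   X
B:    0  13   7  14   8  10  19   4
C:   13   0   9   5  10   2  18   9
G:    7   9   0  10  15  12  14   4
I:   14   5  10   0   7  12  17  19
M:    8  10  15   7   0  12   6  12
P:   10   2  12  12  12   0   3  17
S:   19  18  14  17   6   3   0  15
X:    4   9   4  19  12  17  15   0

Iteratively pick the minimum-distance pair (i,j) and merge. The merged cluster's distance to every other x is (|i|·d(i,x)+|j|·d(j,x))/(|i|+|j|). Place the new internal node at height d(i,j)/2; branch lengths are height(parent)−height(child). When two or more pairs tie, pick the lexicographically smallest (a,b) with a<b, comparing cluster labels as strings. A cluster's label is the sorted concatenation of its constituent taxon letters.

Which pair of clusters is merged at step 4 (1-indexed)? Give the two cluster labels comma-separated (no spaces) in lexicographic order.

1. join C+P (d=2) ⇒ CP; edges |C|=1, |P|=1
  updated: d(B,CP)=23/2, d(CP,G)=21/2, d(CP,I)=17/2, d(CP,M)=11, d(CP,S)=21/2, d(CP,X)=13
2. join B+X (d=4) ⇒ BX; edges |B|=2, |X|=2
  updated: d(BX,CP)=49/4, d(BX,G)=11/2, d(BX,I)=33/2, d(BX,M)=10, d(BX,S)=17
3. join BX+G (d=11/2) ⇒ BGX; edges |BX|=3/4, |G|=11/4
  updated: d(BGX,CP)=35/3, d(BGX,I)=43/3, d(BGX,M)=35/3, d(BGX,S)=16
4. join M+S (d=6) ⇒ MS; edges |M|=3, |S|=3
  updated: d(BGX,MS)=83/6, d(CP,MS)=43/4, d(I,MS)=12
5. join CP+I (d=17/2) ⇒ CIP; edges |CP|=13/4, |I|=17/4
  updated: d(BGX,CIP)=113/9, d(CIP,MS)=67/6
6. join CIP+MS (d=67/6) ⇒ CIMPS; edges |CIP|=4/3, |MS|=31/12
  updated: d(BGX,CIMPS)=196/15
7. join BGX+CIMPS (d=196/15) ⇒ BCGIMPSX; edges |BGX|=227/60, |CIMPS|=19/20
final tree: (((B:2,X:2):3/4,G:11/4):227/60,(((C:1,P:1):13/4,I:17/4):4/3,(M:3,S:3):31/12):19/20)
total length: 633/20

M,S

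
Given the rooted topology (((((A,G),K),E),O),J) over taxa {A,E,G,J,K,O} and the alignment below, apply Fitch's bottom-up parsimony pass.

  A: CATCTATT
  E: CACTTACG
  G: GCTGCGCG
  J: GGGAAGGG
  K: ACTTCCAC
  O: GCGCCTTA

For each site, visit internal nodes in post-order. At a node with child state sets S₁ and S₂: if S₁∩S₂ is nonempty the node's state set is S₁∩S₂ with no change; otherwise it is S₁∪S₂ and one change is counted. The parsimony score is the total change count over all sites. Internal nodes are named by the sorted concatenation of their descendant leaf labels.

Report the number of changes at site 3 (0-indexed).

[col 0] AG: children A:{C}, G:{G} ∪→ {C,G}; cost 1
[col 0] AGK: children AG:{C,G}, K:{A} ∪→ {A,C,G}; cost 1
[col 0] AEGK: children AGK:{A,C,G}, E:{C} ∩→ {C}; cost 0
[col 0] AEGKO: children AEGK:{C}, O:{G} ∪→ {C,G}; cost 1
[col 0] AEGJKO: children AEGKO:{C,G}, J:{G} ∩→ {G}; cost 0
[col 1] AG: children A:{A}, G:{C} ∪→ {A,C}; cost 1
[col 1] AGK: children AG:{A,C}, K:{C} ∩→ {C}; cost 0
[col 1] AEGK: children AGK:{C}, E:{A} ∪→ {A,C}; cost 1
[col 1] AEGKO: children AEGK:{A,C}, O:{C} ∩→ {C}; cost 0
[col 1] AEGJKO: children AEGKO:{C}, J:{G} ∪→ {C,G}; cost 1
[col 2] AG: children A:{T}, G:{T} ∩→ {T}; cost 0
[col 2] AGK: children AG:{T}, K:{T} ∩→ {T}; cost 0
[col 2] AEGK: children AGK:{T}, E:{C} ∪→ {C,T}; cost 1
[col 2] AEGKO: children AEGK:{C,T}, O:{G} ∪→ {C,G,T}; cost 1
[col 2] AEGJKO: children AEGKO:{C,G,T}, J:{G} ∩→ {G}; cost 0
[col 3] AG: children A:{C}, G:{G} ∪→ {C,G}; cost 1
[col 3] AGK: children AG:{C,G}, K:{T} ∪→ {C,G,T}; cost 1
[col 3] AEGK: children AGK:{C,G,T}, E:{T} ∩→ {T}; cost 0
[col 3] AEGKO: children AEGK:{T}, O:{C} ∪→ {C,T}; cost 1
[col 3] AEGJKO: children AEGKO:{C,T}, J:{A} ∪→ {A,C,T}; cost 1
[col 4] AG: children A:{T}, G:{C} ∪→ {C,T}; cost 1
[col 4] AGK: children AG:{C,T}, K:{C} ∩→ {C}; cost 0
[col 4] AEGK: children AGK:{C}, E:{T} ∪→ {C,T}; cost 1
[col 4] AEGKO: children AEGK:{C,T}, O:{C} ∩→ {C}; cost 0
[col 4] AEGJKO: children AEGKO:{C}, J:{A} ∪→ {A,C}; cost 1
[col 5] AG: children A:{A}, G:{G} ∪→ {A,G}; cost 1
[col 5] AGK: children AG:{A,G}, K:{C} ∪→ {A,C,G}; cost 1
[col 5] AEGK: children AGK:{A,C,G}, E:{A} ∩→ {A}; cost 0
[col 5] AEGKO: children AEGK:{A}, O:{T} ∪→ {A,T}; cost 1
[col 5] AEGJKO: children AEGKO:{A,T}, J:{G} ∪→ {A,G,T}; cost 1
[col 6] AG: children A:{T}, G:{C} ∪→ {C,T}; cost 1
[col 6] AGK: children AG:{C,T}, K:{A} ∪→ {A,C,T}; cost 1
[col 6] AEGK: children AGK:{A,C,T}, E:{C} ∩→ {C}; cost 0
[col 6] AEGKO: children AEGK:{C}, O:{T} ∪→ {C,T}; cost 1
[col 6] AEGJKO: children AEGKO:{C,T}, J:{G} ∪→ {C,G,T}; cost 1
[col 7] AG: children A:{T}, G:{G} ∪→ {G,T}; cost 1
[col 7] AGK: children AG:{G,T}, K:{C} ∪→ {C,G,T}; cost 1
[col 7] AEGK: children AGK:{C,G,T}, E:{G} ∩→ {G}; cost 0
[col 7] AEGKO: children AEGK:{G}, O:{A} ∪→ {A,G}; cost 1
[col 7] AEGJKO: children AEGKO:{A,G}, J:{G} ∩→ {G}; cost 0
per-site changes: [3, 3, 2, 4, 3, 4, 4, 3]; total = 26

4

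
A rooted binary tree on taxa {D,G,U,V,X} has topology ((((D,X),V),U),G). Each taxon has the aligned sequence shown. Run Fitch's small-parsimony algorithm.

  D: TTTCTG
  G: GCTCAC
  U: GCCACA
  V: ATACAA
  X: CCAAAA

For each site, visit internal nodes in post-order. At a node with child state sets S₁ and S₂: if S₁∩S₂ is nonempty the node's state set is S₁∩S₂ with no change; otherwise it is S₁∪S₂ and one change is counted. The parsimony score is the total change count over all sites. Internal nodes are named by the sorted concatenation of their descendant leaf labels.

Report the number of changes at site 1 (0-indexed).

2

[col 0] DX: children D:{T}, X:{C} ∪→ {C,T}; cost 1
[col 0] DVX: children DX:{C,T}, V:{A} ∪→ {A,C,T}; cost 1
[col 0] DUVX: children DVX:{A,C,T}, U:{G} ∪→ {A,C,G,T}; cost 1
[col 0] DGUVX: children DUVX:{A,C,G,T}, G:{G} ∩→ {G}; cost 0
[col 1] DX: children D:{T}, X:{C} ∪→ {C,T}; cost 1
[col 1] DVX: children DX:{C,T}, V:{T} ∩→ {T}; cost 0
[col 1] DUVX: children DVX:{T}, U:{C} ∪→ {C,T}; cost 1
[col 1] DGUVX: children DUVX:{C,T}, G:{C} ∩→ {C}; cost 0
[col 2] DX: children D:{T}, X:{A} ∪→ {A,T}; cost 1
[col 2] DVX: children DX:{A,T}, V:{A} ∩→ {A}; cost 0
[col 2] DUVX: children DVX:{A}, U:{C} ∪→ {A,C}; cost 1
[col 2] DGUVX: children DUVX:{A,C}, G:{T} ∪→ {A,C,T}; cost 1
[col 3] DX: children D:{C}, X:{A} ∪→ {A,C}; cost 1
[col 3] DVX: children DX:{A,C}, V:{C} ∩→ {C}; cost 0
[col 3] DUVX: children DVX:{C}, U:{A} ∪→ {A,C}; cost 1
[col 3] DGUVX: children DUVX:{A,C}, G:{C} ∩→ {C}; cost 0
[col 4] DX: children D:{T}, X:{A} ∪→ {A,T}; cost 1
[col 4] DVX: children DX:{A,T}, V:{A} ∩→ {A}; cost 0
[col 4] DUVX: children DVX:{A}, U:{C} ∪→ {A,C}; cost 1
[col 4] DGUVX: children DUVX:{A,C}, G:{A} ∩→ {A}; cost 0
[col 5] DX: children D:{G}, X:{A} ∪→ {A,G}; cost 1
[col 5] DVX: children DX:{A,G}, V:{A} ∩→ {A}; cost 0
[col 5] DUVX: children DVX:{A}, U:{A} ∩→ {A}; cost 0
[col 5] DGUVX: children DUVX:{A}, G:{C} ∪→ {A,C}; cost 1
per-site changes: [3, 2, 3, 2, 2, 2]; total = 14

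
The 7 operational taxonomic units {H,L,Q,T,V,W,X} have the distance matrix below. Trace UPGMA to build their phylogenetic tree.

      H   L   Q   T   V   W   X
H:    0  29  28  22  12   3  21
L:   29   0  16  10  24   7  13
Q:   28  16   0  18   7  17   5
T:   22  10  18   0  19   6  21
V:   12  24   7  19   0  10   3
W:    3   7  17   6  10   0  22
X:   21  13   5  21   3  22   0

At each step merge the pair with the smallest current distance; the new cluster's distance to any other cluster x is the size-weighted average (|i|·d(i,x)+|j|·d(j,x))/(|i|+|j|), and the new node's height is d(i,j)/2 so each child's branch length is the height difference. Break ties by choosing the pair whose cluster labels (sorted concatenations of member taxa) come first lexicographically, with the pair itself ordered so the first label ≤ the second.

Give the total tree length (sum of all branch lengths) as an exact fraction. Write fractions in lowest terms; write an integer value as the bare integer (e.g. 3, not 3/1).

1. join H+W (d=3) ⇒ HW; edges |H|=3/2, |W|=3/2
  updated: d(HW,L)=18, d(HW,Q)=45/2, d(HW,T)=14, d(HW,V)=11, d(HW,X)=43/2
2. join V+X (d=3) ⇒ VX; edges |V|=3/2, |X|=3/2
  updated: d(HW,VX)=65/4, d(L,VX)=37/2, d(Q,VX)=6, d(T,VX)=20
3. join Q+VX (d=6) ⇒ QVX; edges |Q|=3, |VX|=3/2
  updated: d(HW,QVX)=55/3, d(L,QVX)=53/3, d(QVX,T)=58/3
4. join L+T (d=10) ⇒ LT; edges |L|=5, |T|=5
  updated: d(HW,LT)=16, d(LT,QVX)=37/2
5. join HW+LT (d=16) ⇒ HLTW; edges |HW|=13/2, |LT|=3
  updated: d(HLTW,QVX)=221/12
6. join HLTW+QVX (d=221/12) ⇒ HLQTVWX; edges |HLTW|=29/24, |QVX|=149/24
final tree: (((H:3/2,W:3/2):13/2,(L:5,T:5):3):29/24,(Q:3,(V:3/2,X:3/2):3/2):149/24)
total length: 449/12

449/12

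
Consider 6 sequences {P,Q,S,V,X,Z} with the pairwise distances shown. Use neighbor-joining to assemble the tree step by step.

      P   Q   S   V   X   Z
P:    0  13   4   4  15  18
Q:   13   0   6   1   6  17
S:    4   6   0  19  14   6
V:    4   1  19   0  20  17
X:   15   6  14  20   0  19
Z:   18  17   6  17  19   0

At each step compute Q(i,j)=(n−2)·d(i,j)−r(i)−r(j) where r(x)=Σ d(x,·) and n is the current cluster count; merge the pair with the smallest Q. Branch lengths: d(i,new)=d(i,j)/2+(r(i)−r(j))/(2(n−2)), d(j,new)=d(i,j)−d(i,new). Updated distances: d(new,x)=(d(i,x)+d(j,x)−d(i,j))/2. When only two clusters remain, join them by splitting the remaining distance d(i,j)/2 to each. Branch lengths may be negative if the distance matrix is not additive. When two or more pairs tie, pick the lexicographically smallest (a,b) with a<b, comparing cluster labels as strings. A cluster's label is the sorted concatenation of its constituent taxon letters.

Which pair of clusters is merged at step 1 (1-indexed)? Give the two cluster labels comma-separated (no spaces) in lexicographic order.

step 1: merge (S,Z) at d=6, Q=-102; branch lengths S→-1/2, Z→13/2; new cluster SZ
  updated: d(P,SZ)=8, d(Q,SZ)=17/2, d(SZ,V)=15, d(SZ,X)=27/2
step 2: merge (P,V) at d=4, Q=-68; branch lengths P→2, V→2; new cluster PV
  updated: d(PV,Q)=5, d(PV,SZ)=19/2, d(PV,X)=31/2
step 3: merge (PV,SZ) at d=19/2, Q=-85/2; branch lengths PV→35/8, SZ→41/8; new cluster PSVZ
  updated: d(PSVZ,Q)=2, d(PSVZ,X)=39/4
step 4: merge (PSVZ,Q) at d=2, Q=-71/4; branch lengths PSVZ→23/8, Q→-7/8; new cluster PQSVZ
  updated: d(PQSVZ,X)=55/8
step 5: merge (PQSVZ,X) at d=55/8; branch lengths PQSVZ→55/16, X→55/16; new cluster PQSVXZ
final tree: ((((P:2,V:2):35/8,(S:-1/2,Z:13/2):41/8):23/8,Q:-7/8):55/16,X:55/16)
total length: 227/8

S,Z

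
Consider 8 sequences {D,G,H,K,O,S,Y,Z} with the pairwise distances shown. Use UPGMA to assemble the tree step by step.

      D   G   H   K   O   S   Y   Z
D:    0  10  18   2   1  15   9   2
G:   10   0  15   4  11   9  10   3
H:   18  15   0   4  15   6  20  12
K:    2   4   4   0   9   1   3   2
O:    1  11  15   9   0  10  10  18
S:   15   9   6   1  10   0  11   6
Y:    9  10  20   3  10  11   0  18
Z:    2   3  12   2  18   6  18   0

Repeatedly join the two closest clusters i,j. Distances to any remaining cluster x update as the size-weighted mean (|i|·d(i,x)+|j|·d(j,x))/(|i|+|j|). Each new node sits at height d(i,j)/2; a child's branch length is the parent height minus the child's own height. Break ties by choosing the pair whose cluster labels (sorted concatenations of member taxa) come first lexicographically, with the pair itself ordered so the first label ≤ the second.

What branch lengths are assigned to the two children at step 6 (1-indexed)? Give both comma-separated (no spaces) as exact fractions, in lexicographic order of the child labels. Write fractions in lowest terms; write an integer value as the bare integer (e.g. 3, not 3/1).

step 1: merge (D,O) at d=1; branch lengths D→1/2, O→1/2; new cluster DO
  updated: d(DO,G)=21/2, d(DO,H)=33/2, d(DO,K)=11/2, d(DO,S)=25/2, d(DO,Y)=19/2, d(DO,Z)=10
step 2: merge (K,S) at d=1; branch lengths K→1/2, S→1/2; new cluster KS
  updated: d(DO,KS)=9, d(G,KS)=13/2, d(H,KS)=5, d(KS,Y)=7, d(KS,Z)=4
step 3: merge (G,Z) at d=3; branch lengths G→3/2, Z→3/2; new cluster GZ
  updated: d(DO,GZ)=41/4, d(GZ,H)=27/2, d(GZ,KS)=21/4, d(GZ,Y)=14
step 4: merge (H,KS) at d=5; branch lengths H→5/2, KS→2; new cluster HKS
  updated: d(DO,HKS)=23/2, d(GZ,HKS)=8, d(HKS,Y)=34/3
step 5: merge (GZ,HKS) at d=8; branch lengths GZ→5/2, HKS→3/2; new cluster GHKSZ
  updated: d(DO,GHKSZ)=11, d(GHKSZ,Y)=62/5
step 6: merge (DO,Y) at d=19/2; branch lengths DO→17/4, Y→19/4; new cluster DOY
  updated: d(DOY,GHKSZ)=172/15
step 7: merge (DOY,GHKSZ) at d=172/15; branch lengths DOY→59/60, GHKSZ→26/15; new cluster DGHKOSYZ
final tree: (((D:1/2,O:1/2):17/4,Y:19/4):59/60,((G:3/2,Z:3/2):5/2,(H:5/2,(K:1/2,S:1/2):2):3/2):26/15)
total length: 1513/60

17/4,19/4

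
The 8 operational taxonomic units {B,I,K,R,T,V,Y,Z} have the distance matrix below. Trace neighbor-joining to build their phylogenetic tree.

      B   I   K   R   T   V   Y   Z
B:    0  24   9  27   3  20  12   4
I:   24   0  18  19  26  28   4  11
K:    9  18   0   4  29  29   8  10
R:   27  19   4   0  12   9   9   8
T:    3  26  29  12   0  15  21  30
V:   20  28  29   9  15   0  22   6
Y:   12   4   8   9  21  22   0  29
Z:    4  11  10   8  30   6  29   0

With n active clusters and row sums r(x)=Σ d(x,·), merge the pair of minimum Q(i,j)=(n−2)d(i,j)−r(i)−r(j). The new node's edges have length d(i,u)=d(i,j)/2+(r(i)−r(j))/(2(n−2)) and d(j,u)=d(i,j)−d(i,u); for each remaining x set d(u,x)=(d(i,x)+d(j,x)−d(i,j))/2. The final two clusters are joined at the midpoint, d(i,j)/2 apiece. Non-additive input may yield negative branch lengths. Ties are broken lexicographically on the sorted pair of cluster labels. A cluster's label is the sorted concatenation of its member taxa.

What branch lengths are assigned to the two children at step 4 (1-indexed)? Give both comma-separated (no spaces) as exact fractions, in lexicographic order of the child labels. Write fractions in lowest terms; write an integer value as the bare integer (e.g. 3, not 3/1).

1. join B+T (d=3, Q=-217) ⇒ BT; edges |B|=-19/12, |T|=55/12
  updated: d(BT,I)=47/2, d(BT,K)=35/2, d(BT,R)=18, d(BT,V)=16, d(BT,Y)=15, d(BT,Z)=31/2
2. join I+Y (d=4, Q=-341/2) ⇒ IY; edges |I|=73/20, |Y|=7/20
  updated: d(BT,IY)=69/4, d(IY,K)=11, d(IY,R)=12, d(IY,V)=23, d(IY,Z)=18
3. join V+Z (d=6, Q=-233/2) ⇒ VZ; edges |V|=99/16, |Z|=-3/16
  updated: d(BT,VZ)=51/4, d(IY,VZ)=35/2, d(K,VZ)=33/2, d(R,VZ)=11/2
4. join BT+VZ (d=51/4, Q=-159/2) ⇒ BTVZ; edges |BT|=103/12, |VZ|=25/6
  updated: d(BTVZ,IY)=11, d(BTVZ,K)=85/8, d(BTVZ,R)=43/8
5. join BTVZ+IY (d=11, Q=-39) ⇒ BITVYZ; edges |BTVZ|=15/4, |IY|=29/4
  updated: d(BITVYZ,K)=85/16, d(BITVYZ,R)=51/16
6. join BITVYZ+K (d=85/16, Q=-25/2) ⇒ BIKTVYZ; edges |BITVYZ|=9/4, |K|=49/16
  updated: d(BIKTVYZ,R)=15/16
7. join BIKTVYZ+R (d=15/16) ⇒ BIKRTVYZ; edges |BIKTVYZ|=15/32, |R|=15/32
final tree: (((((B:-19/12,T:55/12):103/12,(V:99/16,Z:-3/16):25/6):15/4,(I:73/20,Y:7/20):29/4):9/4,K:49/16):15/32,R:15/32)
total length: 43

103/12,25/6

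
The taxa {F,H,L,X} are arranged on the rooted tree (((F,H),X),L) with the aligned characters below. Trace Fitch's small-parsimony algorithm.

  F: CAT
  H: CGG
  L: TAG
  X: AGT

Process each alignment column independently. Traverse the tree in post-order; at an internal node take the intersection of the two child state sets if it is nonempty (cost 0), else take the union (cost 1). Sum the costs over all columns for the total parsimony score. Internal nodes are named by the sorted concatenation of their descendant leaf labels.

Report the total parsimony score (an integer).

6

site 0, node FH: F={C} ∩ H={C} → {C} (+0)
site 0, node FHX: FH={C} ∪ X={A} → {A,C} (+1)
site 0, node FHLX: FHX={A,C} ∪ L={T} → {A,C,T} (+1)
site 1, node FH: F={A} ∪ H={G} → {A,G} (+1)
site 1, node FHX: FH={A,G} ∩ X={G} → {G} (+0)
site 1, node FHLX: FHX={G} ∪ L={A} → {A,G} (+1)
site 2, node FH: F={T} ∪ H={G} → {G,T} (+1)
site 2, node FHX: FH={G,T} ∩ X={T} → {T} (+0)
site 2, node FHLX: FHX={T} ∪ L={G} → {G,T} (+1)
per-site changes: [2, 2, 2]; total = 6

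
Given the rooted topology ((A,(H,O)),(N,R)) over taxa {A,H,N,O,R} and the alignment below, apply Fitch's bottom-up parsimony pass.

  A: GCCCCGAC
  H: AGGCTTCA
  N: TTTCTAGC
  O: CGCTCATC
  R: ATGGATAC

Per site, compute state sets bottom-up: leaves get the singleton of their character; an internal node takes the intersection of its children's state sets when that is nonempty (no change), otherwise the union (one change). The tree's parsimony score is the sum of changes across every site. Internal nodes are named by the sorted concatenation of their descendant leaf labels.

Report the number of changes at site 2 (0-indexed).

3

[col 0] HO: children H:{A}, O:{C} ∪→ {A,C}; cost 1
[col 0] AHO: children A:{G}, HO:{A,C} ∪→ {A,C,G}; cost 1
[col 0] NR: children N:{T}, R:{A} ∪→ {A,T}; cost 1
[col 0] AHNOR: children AHO:{A,C,G}, NR:{A,T} ∩→ {A}; cost 0
[col 1] HO: children H:{G}, O:{G} ∩→ {G}; cost 0
[col 1] AHO: children A:{C}, HO:{G} ∪→ {C,G}; cost 1
[col 1] NR: children N:{T}, R:{T} ∩→ {T}; cost 0
[col 1] AHNOR: children AHO:{C,G}, NR:{T} ∪→ {C,G,T}; cost 1
[col 2] HO: children H:{G}, O:{C} ∪→ {C,G}; cost 1
[col 2] AHO: children A:{C}, HO:{C,G} ∩→ {C}; cost 0
[col 2] NR: children N:{T}, R:{G} ∪→ {G,T}; cost 1
[col 2] AHNOR: children AHO:{C}, NR:{G,T} ∪→ {C,G,T}; cost 1
[col 3] HO: children H:{C}, O:{T} ∪→ {C,T}; cost 1
[col 3] AHO: children A:{C}, HO:{C,T} ∩→ {C}; cost 0
[col 3] NR: children N:{C}, R:{G} ∪→ {C,G}; cost 1
[col 3] AHNOR: children AHO:{C}, NR:{C,G} ∩→ {C}; cost 0
[col 4] HO: children H:{T}, O:{C} ∪→ {C,T}; cost 1
[col 4] AHO: children A:{C}, HO:{C,T} ∩→ {C}; cost 0
[col 4] NR: children N:{T}, R:{A} ∪→ {A,T}; cost 1
[col 4] AHNOR: children AHO:{C}, NR:{A,T} ∪→ {A,C,T}; cost 1
[col 5] HO: children H:{T}, O:{A} ∪→ {A,T}; cost 1
[col 5] AHO: children A:{G}, HO:{A,T} ∪→ {A,G,T}; cost 1
[col 5] NR: children N:{A}, R:{T} ∪→ {A,T}; cost 1
[col 5] AHNOR: children AHO:{A,G,T}, NR:{A,T} ∩→ {A,T}; cost 0
[col 6] HO: children H:{C}, O:{T} ∪→ {C,T}; cost 1
[col 6] AHO: children A:{A}, HO:{C,T} ∪→ {A,C,T}; cost 1
[col 6] NR: children N:{G}, R:{A} ∪→ {A,G}; cost 1
[col 6] AHNOR: children AHO:{A,C,T}, NR:{A,G} ∩→ {A}; cost 0
[col 7] HO: children H:{A}, O:{C} ∪→ {A,C}; cost 1
[col 7] AHO: children A:{C}, HO:{A,C} ∩→ {C}; cost 0
[col 7] NR: children N:{C}, R:{C} ∩→ {C}; cost 0
[col 7] AHNOR: children AHO:{C}, NR:{C} ∩→ {C}; cost 0
per-site changes: [3, 2, 3, 2, 3, 3, 3, 1]; total = 20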